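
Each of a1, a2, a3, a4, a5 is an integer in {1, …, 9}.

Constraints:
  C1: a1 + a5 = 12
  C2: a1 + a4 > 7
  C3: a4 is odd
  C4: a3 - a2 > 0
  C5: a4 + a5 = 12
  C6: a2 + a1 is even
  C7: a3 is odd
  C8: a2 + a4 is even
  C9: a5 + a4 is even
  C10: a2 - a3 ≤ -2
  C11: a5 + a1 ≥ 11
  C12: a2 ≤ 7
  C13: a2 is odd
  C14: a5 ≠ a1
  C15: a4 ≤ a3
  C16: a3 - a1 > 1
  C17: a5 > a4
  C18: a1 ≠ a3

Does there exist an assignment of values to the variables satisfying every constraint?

Satisfiable

Setting (a1, a2, a3, a4, a5) = (5, 7, 9, 5, 7) satisfies everything: constraint 1: a1 + a5 = 12; constraint 2: a1 + a4 = 10; constraint 4: a3 - a2 = 2, and the others follow.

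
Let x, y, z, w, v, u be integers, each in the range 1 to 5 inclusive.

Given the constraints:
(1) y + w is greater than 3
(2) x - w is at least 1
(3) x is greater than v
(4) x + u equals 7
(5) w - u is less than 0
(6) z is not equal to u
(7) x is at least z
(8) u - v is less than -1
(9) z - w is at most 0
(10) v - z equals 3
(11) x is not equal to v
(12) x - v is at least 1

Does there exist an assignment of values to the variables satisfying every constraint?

Setting (x, y, z, w, v, u) = (5, 5, 1, 1, 4, 2) satisfies everything: constraint 1: y + w = 6; constraint 2: x - w = 4; constraint 4: x + u = 7, and the others follow.

Satisfiable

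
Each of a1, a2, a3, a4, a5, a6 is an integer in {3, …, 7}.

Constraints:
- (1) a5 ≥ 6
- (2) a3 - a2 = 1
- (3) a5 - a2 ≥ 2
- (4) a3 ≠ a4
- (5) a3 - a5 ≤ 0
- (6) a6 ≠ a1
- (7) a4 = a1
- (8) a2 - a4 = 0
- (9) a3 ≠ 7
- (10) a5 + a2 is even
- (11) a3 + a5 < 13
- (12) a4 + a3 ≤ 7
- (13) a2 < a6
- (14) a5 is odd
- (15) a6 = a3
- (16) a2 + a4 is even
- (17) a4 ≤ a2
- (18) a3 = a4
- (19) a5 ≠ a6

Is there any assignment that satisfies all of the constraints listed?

Unsatisfiable

From constraints 7, 15, and 18, a6 = a3 = a4 = a1, so a6 = a1. But constraint 6 says a6 ≠ a1. Contradiction.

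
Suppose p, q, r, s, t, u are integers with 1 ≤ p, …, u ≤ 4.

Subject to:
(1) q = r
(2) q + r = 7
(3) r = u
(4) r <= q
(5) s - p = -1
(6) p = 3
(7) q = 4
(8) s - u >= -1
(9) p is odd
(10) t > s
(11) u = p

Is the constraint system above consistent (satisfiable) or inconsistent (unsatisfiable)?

Unsatisfiable

Constraint 7 fixes q = 4 and constraint 6 fixes p = 3. Constraints 1, 3, and 11 give q = r = u = p, so q = p. But 4 ≠ 3 — contradiction.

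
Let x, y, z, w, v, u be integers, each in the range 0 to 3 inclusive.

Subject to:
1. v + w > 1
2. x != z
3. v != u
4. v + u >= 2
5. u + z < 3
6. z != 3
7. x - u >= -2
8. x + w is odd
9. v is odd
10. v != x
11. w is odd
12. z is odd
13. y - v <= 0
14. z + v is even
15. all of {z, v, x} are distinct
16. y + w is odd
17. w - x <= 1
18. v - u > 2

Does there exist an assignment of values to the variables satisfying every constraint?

Satisfiable

Setting (x, y, z, w, v, u) = (0, 0, 1, 1, 3, 0) satisfies everything: constraint 1: v + w = 4; constraint 4: v + u = 3; constraint 5: u + z = 1, and the others follow.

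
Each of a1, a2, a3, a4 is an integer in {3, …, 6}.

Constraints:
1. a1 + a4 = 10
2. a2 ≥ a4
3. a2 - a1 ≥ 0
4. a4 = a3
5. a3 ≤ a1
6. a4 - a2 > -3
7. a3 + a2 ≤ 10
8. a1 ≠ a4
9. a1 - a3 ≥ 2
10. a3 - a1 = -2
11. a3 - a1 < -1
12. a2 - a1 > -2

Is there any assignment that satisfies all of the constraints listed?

Satisfiable

Setting (a1, a2, a3, a4) = (6, 6, 4, 4) satisfies everything: constraint 1: a1 + a4 = 10; constraint 3: a2 - a1 = 0, and the others follow.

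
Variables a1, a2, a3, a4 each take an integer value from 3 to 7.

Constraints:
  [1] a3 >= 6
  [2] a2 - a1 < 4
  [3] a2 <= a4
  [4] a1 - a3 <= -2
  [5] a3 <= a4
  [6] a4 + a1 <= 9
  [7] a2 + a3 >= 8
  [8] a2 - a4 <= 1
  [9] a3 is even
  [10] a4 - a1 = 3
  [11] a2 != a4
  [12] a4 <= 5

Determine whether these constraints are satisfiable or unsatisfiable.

Unsatisfiable

From constraints 1 and 5: a4 ≥ a3 and a3 ≥ 6, so a4 ≥ 6. From constraint 12: a4 ≤ 5. But 5 < 6, so no value of a4 works.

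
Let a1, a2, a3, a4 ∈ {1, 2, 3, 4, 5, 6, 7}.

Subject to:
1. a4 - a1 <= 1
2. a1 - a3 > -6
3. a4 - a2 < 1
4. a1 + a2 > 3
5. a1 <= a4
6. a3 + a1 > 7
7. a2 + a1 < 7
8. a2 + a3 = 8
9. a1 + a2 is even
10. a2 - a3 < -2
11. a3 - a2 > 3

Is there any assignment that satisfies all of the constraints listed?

Try a1 = 2, a2 = 2, a3 = 6, a4 = 2.
Check constraint 1: a4 - a1 = 0; constraint 2: a1 - a3 = -4; constraint 3: a4 - a2 = 0. The remaining constraints are straightforward to verify.

Satisfiable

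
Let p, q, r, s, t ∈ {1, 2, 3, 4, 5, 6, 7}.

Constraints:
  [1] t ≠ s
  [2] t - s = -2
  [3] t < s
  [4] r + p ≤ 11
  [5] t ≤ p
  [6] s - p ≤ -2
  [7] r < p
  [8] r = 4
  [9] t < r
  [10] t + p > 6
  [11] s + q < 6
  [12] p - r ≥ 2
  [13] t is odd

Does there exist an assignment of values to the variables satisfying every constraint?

Satisfiable

Setting (p, q, r, s, t) = (7, 1, 4, 3, 1) satisfies everything: constraint 2: t - s = -2; constraint 4: r + p = 11; constraint 6: s - p = -4, and the others follow.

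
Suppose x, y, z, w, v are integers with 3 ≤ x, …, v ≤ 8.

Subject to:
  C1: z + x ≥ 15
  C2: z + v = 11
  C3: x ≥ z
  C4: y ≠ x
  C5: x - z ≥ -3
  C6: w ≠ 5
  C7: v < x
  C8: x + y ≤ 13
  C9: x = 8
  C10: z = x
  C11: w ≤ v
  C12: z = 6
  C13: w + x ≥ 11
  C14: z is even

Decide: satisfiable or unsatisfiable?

Constraint 12 fixes z = 6 and constraint 9 fixes x = 8, but constraint 10 requires z = x. Since 6 ≠ 8, contradiction.

Unsatisfiable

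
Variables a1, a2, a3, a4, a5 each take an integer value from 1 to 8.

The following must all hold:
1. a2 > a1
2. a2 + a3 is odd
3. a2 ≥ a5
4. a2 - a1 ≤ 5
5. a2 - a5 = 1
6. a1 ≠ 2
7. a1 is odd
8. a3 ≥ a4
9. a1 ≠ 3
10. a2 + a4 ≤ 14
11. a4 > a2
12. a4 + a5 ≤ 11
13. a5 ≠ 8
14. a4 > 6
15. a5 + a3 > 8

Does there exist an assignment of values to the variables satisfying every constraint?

Setting (a1, a2, a3, a4, a5) = (1, 3, 8, 8, 2) satisfies everything: constraint 4: a2 - a1 = 2; constraint 5: a2 - a5 = 1; constraint 10: a2 + a4 = 11, and the others follow.

Satisfiable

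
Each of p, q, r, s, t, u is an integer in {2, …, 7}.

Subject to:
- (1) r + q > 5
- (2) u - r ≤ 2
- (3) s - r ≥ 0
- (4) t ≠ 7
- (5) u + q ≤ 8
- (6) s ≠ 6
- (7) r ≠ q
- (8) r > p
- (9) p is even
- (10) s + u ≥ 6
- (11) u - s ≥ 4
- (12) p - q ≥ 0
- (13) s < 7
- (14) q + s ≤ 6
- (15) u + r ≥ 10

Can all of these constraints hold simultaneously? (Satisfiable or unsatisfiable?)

Constraints 2, 3, and 11 give s − r ≥ 0, r − u ≥ -2, u − s ≥ 4.
Adding all 3 inequalities: the left sides telescope to 0, and the right sides sum to 0 + (-2) + 4 = 2. So 0 ≥ 2, which is false.

Unsatisfiable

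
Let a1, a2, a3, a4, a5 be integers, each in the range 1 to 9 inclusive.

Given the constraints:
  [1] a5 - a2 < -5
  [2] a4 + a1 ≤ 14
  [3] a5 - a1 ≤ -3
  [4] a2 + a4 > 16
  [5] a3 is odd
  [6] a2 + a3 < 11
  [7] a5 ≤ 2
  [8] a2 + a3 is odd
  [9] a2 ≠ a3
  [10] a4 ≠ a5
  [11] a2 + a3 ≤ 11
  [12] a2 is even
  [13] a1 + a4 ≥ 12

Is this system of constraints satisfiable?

Satisfiable

The assignment a1 = 5, a2 = 8, a3 = 1, a4 = 9, a5 = 1 works:
  constraint 1 holds since a5 - a2 = -7.
  constraint 2 holds since a4 + a1 = 14.
  constraint 3 holds since a5 - a1 = -4.
The rest check out directly.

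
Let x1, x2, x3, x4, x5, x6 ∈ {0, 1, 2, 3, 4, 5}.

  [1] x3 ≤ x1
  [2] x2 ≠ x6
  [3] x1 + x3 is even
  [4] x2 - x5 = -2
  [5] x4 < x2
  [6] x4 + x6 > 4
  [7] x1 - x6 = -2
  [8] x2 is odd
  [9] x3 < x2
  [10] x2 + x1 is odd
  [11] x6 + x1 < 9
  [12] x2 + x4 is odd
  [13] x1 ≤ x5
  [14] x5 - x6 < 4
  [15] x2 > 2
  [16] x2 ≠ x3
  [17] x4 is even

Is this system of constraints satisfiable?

One satisfying assignment is x1 = 2, x2 = 3, x3 = 2, x4 = 2, x5 = 5, x6 = 4.
For the less obvious constraints — constraint 4: x2 - x5 = -2; constraint 6: x4 + x6 = 6; constraint 7: x1 - x6 = -2 — and the others hold by inspection.

Satisfiable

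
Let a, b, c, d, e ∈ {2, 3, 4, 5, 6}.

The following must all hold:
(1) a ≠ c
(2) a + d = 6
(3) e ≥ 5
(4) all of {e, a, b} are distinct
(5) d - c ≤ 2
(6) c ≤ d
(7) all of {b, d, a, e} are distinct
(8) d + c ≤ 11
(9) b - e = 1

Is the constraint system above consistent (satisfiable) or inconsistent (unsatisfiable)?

Take a = 2, b = 6, c = 4, d = 4, e = 5. Then constraint 2: a + d = 6; constraint 5: d - c = 0; constraint 8: d + c = 8, and every other listed constraint is also met.

Satisfiable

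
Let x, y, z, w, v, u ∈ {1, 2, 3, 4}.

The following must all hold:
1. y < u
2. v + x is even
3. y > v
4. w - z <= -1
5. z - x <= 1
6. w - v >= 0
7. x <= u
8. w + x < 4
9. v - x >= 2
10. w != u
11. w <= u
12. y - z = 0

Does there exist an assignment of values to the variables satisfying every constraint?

Constraints 4, 5, 6, and 9 give v − x ≥ 2, x − z ≥ -1, z − w ≥ 1, w − v ≥ 0.
Adding all 4 inequalities: the left sides telescope to 0, and the right sides sum to 2 + (-1) + 1 + 0 = 2. So 0 ≥ 2, which is false.

Unsatisfiable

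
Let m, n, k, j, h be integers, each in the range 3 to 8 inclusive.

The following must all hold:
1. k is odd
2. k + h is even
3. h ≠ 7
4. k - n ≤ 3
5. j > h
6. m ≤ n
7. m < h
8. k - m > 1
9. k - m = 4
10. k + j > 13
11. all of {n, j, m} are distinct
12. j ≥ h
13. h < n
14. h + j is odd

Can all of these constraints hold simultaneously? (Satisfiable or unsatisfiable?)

Try m = 3, n = 6, k = 7, j = 8, h = 5.
Check constraint 4: k - n = 1; constraint 8: k - m = 4; constraint 9: k - m = 4. The remaining constraints are straightforward to verify.

Satisfiable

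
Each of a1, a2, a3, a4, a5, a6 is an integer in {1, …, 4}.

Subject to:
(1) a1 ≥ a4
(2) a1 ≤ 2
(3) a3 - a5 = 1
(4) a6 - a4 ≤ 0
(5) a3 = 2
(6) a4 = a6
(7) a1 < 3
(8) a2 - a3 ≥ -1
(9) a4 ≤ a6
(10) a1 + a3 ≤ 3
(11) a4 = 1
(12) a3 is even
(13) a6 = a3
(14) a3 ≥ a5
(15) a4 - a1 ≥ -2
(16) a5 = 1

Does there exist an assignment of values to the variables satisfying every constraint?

Unsatisfiable

Constraint 11 fixes a4 = 1 and constraint 5 fixes a3 = 2. Constraints 6 and 13 give a4 = a6 = a3, so a4 = a3. But 1 ≠ 2 — contradiction.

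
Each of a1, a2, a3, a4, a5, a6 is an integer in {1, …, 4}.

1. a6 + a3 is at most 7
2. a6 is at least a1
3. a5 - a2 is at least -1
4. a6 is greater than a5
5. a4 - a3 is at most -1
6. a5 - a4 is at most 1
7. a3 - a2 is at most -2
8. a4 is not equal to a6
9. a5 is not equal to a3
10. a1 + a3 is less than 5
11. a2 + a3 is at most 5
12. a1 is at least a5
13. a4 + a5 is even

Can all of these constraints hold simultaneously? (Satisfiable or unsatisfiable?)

Constraints 3, 5, 6, and 7 give a5 − a2 ≥ -1, a2 − a3 ≥ 2, a3 − a4 ≥ 1, a4 − a5 ≥ -1.
Adding all 4 inequalities: the left sides telescope to 0, and the right sides sum to (-1) + 2 + 1 + (-1) = 1. So 0 ≥ 1, which is false.

Unsatisfiable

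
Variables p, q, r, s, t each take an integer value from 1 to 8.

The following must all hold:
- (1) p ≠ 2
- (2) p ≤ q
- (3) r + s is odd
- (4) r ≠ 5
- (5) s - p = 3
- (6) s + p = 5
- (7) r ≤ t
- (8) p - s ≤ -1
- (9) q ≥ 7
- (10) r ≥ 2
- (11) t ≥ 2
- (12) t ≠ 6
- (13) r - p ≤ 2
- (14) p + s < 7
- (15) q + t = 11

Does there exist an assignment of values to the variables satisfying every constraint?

Satisfiable

Take p = 1, q = 8, r = 3, s = 4, t = 3. Then constraint 5: s - p = 3; constraint 6: s + p = 5; constraint 8: p - s = -3, and every other listed constraint is also met.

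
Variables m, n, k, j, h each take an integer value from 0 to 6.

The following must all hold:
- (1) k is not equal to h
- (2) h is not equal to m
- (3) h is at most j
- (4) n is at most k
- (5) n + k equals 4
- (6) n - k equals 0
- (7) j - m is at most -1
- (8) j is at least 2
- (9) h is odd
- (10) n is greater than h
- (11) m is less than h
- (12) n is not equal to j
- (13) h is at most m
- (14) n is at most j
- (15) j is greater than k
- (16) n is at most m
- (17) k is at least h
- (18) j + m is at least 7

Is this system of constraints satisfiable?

Constraints 4, 7, 10, 11, and 15 give h < n, n ≤ k, k < j, j < m, m < h. Chaining: h < n ≤ k < j < m < h, which forces h < h — impossible.

Unsatisfiable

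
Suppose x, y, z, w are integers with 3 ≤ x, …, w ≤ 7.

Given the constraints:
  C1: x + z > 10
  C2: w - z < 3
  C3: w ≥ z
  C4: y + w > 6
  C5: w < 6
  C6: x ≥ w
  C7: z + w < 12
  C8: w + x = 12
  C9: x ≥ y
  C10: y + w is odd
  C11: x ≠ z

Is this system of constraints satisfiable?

Satisfiable

Setting (x, y, z, w) = (7, 4, 5, 5) satisfies everything: constraint 1: x + z = 12; constraint 2: w - z = 0; constraint 4: y + w = 9, and the others follow.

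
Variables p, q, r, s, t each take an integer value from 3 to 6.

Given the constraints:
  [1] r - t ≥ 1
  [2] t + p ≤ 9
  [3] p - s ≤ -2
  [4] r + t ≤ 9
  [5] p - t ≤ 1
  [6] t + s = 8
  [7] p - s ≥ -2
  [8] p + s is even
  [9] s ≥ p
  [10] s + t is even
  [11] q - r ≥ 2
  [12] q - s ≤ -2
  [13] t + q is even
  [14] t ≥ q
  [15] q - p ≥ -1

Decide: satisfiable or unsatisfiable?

Unsatisfiable

Constraints 1, 5, 7, 11, and 12 give q − r ≥ 2, r − t ≥ 1, t − p ≥ -1, p − s ≥ -2, s − q ≥ 2.
Adding all 5 inequalities: the left sides telescope to 0, and the right sides sum to 2 + 1 + (-1) + (-2) + 2 = 2. So 0 ≥ 2, which is false.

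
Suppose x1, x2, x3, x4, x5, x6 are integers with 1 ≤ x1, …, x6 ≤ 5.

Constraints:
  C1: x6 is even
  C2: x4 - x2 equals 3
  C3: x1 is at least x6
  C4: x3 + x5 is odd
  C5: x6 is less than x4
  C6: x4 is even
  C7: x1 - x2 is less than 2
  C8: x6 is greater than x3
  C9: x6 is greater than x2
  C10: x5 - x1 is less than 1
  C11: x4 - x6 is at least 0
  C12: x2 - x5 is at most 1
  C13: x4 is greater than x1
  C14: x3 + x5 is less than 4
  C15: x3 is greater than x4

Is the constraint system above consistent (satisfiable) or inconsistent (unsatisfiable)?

Constraints 3, 8, 13, and 15 give x3 < x6, x6 ≤ x1, x1 < x4, x4 < x3. Chaining: x3 < x6 ≤ x1 < x4 < x3, which forces x3 < x3 — impossible.

Unsatisfiable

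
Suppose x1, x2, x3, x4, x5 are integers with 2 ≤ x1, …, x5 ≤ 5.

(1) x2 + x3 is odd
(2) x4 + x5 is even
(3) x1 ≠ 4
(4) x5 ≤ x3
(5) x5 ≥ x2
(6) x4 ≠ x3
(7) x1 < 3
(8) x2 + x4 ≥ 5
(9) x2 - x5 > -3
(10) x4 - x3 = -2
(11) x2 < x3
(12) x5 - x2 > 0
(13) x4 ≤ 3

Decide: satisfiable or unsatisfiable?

Try x1 = 2, x2 = 2, x3 = 5, x4 = 3, x5 = 3.
Check constraint 8: x2 + x4 = 5; constraint 9: x2 - x5 = -1. The remaining constraints are straightforward to verify.

Satisfiable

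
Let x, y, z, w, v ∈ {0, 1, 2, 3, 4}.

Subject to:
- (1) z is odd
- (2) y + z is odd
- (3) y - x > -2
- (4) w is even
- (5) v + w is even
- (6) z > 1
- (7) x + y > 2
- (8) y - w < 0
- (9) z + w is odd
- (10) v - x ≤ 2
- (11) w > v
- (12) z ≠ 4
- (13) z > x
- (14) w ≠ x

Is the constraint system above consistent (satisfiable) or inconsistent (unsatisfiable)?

Satisfiable

Try x = 2, y = 2, z = 3, w = 4, v = 2.
Check constraint 3: y - x = 0; constraint 7: x + y = 4. The remaining constraints are straightforward to verify.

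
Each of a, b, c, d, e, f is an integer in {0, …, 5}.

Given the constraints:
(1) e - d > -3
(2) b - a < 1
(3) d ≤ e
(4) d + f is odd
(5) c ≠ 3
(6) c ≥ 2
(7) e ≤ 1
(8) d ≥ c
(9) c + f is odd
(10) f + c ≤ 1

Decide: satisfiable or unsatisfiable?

From constraints 6 and 8: d ≥ c and c ≥ 2, so d ≥ 2. From constraints 3 and 7: d ≤ e and e ≤ 1, so d ≤ 1. But 1 < 2, so no value of d works.

Unsatisfiable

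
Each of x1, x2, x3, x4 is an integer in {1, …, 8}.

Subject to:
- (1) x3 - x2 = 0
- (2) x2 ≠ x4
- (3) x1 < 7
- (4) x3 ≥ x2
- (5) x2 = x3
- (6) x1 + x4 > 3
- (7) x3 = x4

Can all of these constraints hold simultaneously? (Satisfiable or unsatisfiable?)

From constraints 5 and 7, x2 = x3 = x4, so x2 = x4. But constraint 2 says x2 ≠ x4. Contradiction.

Unsatisfiable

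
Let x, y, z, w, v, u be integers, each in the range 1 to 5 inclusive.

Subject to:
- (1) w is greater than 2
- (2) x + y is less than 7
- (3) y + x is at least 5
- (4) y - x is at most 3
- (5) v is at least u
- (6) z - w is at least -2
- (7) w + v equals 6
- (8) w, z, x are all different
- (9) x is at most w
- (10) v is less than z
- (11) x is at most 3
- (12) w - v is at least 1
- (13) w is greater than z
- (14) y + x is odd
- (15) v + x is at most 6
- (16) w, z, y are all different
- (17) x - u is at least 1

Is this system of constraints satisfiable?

One satisfying assignment is x = 2, y = 3, z = 4, w = 5, v = 1, u = 1.
For the less obvious constraints — constraint 2: x + y = 5; constraint 3: y + x = 5; constraint 4: y - x = 1 — and the others hold by inspection.

Satisfiable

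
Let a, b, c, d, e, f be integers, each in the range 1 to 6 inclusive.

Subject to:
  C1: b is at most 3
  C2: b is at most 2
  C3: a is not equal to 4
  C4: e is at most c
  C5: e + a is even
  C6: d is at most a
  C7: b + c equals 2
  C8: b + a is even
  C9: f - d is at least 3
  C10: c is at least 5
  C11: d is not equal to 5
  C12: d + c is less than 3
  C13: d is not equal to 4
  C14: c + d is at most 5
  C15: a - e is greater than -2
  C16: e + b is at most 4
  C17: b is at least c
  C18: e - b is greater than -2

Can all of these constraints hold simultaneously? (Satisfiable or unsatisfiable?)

Unsatisfiable

From constraints 10 and 17: b ≥ c and c ≥ 5, so b ≥ 5. From constraint 2: b ≤ 2. But 2 < 5, so no value of b works.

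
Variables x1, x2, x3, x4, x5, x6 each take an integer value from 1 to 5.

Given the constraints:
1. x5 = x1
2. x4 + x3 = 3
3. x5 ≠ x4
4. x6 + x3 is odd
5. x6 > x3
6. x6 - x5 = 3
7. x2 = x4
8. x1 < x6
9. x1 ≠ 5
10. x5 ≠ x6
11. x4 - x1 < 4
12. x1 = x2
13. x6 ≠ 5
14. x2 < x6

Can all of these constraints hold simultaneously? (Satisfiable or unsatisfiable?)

From constraints 1, 7, and 12, x5 = x1 = x2 = x4, so x5 = x4. But constraint 3 says x5 ≠ x4. Contradiction.

Unsatisfiable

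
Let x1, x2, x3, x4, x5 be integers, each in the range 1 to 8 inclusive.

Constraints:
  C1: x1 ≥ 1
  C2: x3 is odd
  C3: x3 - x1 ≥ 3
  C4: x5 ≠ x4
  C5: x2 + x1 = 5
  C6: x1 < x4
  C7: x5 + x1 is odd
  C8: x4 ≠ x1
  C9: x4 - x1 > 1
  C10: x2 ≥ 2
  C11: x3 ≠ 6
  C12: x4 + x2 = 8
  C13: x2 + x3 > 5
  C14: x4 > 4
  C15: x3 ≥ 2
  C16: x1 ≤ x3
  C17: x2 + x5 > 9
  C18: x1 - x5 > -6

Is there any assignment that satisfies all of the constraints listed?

Satisfiable

The assignment x1 = 2, x2 = 3, x3 = 5, x4 = 5, x5 = 7 works:
  constraint 3 holds since x3 - x1 = 3.
  constraint 5 holds since x2 + x1 = 5.
  constraint 9 holds since x4 - x1 = 3.
The rest check out directly.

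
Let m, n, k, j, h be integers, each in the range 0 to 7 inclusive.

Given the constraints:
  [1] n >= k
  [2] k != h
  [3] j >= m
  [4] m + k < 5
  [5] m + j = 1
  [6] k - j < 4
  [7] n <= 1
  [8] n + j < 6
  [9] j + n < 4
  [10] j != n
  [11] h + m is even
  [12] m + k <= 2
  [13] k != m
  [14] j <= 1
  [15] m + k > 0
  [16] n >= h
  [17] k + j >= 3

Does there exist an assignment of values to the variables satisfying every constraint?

From constraints 1 and 7: k ≤ n ≤ 1. From constraint 14: j ≤ 1. Hence k + j ≤ 2. But constraint 17 requires k + j ≥ 3, and 3 > 2. Contradiction.

Unsatisfiable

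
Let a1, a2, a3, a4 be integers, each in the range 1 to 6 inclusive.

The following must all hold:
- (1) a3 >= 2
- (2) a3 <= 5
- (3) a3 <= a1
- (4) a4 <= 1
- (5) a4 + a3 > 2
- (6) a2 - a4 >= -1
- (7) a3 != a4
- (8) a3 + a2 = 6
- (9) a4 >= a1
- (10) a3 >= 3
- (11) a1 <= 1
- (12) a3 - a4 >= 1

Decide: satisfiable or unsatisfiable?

Unsatisfiable

From constraints 3 and 10: a1 ≥ a3 and a3 ≥ 3, so a1 ≥ 3. From constraints 4 and 9: a1 ≤ a4 and a4 ≤ 1, so a1 ≤ 1. But 1 < 3, so no value of a1 works.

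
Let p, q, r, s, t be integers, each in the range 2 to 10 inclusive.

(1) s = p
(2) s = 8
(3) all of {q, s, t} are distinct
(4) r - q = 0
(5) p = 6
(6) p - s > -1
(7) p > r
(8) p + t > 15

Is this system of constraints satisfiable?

Constraint 2 fixes s = 8 and constraint 5 fixes p = 6, but constraint 1 requires s = p. Since 8 ≠ 6, contradiction.

Unsatisfiable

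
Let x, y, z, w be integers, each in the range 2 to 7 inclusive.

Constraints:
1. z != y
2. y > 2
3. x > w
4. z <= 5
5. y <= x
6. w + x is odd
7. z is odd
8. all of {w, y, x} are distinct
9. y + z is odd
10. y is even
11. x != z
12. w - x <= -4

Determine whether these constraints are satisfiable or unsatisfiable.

Satisfiable

The assignment x = 7, y = 6, z = 5, w = 2 works:
  constraint 6 holds since w + x = 9 is odd.
  constraint 8 holds since values 2, 6, 7 are distinct.
  constraint 12 holds since w - x = -5.
The rest check out directly.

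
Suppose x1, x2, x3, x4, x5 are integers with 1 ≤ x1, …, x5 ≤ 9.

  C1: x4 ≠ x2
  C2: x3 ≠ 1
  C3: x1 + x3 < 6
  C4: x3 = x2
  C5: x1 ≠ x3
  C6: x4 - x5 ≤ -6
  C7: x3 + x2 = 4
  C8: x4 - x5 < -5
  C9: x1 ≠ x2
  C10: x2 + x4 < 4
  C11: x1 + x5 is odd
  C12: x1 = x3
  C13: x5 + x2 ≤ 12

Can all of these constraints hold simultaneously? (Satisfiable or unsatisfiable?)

From constraints 4 and 12, x1 = x3 = x2, so x1 = x2. But constraint 9 says x1 ≠ x2. Contradiction.

Unsatisfiable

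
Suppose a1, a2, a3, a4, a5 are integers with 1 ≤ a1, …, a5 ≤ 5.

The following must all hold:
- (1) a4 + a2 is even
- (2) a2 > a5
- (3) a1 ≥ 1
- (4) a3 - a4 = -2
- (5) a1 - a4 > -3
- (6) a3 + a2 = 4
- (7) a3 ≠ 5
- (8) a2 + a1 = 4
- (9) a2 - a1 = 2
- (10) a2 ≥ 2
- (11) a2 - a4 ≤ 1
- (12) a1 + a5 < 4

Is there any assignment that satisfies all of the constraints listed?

Take a1 = 1, a2 = 3, a3 = 1, a4 = 3, a5 = 1. Then constraint 4: a3 - a4 = -2; constraint 5: a1 - a4 = -2; constraint 6: a3 + a2 = 4, and every other listed constraint is also met.

Satisfiable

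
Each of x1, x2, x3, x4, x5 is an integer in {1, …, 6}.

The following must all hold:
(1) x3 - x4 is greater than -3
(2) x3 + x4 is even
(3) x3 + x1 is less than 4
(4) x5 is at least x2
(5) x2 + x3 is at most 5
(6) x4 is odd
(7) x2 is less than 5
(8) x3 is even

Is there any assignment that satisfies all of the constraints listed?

Unsatisfiable

Constraint 8 makes x3 even and constraint 6 makes x4 odd, so x3 + x4 must be odd. Constraint 2 says x3 + x4 is even — contradiction.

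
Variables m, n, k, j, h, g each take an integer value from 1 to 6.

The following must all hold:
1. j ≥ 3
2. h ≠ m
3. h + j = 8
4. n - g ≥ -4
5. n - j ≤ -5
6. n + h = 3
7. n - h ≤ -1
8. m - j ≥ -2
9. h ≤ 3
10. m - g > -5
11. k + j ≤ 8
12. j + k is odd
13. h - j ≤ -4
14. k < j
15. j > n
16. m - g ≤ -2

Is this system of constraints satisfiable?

Constraints 4, 7, 8, 13, and 16 give j − h ≥ 4, h − n ≥ 1, n − g ≥ -4, g − m ≥ 2, m − j ≥ -2.
Adding all 5 inequalities: the left sides telescope to 0, and the right sides sum to 4 + 1 + (-4) + 2 + (-2) = 1. So 0 ≥ 1, which is false.

Unsatisfiable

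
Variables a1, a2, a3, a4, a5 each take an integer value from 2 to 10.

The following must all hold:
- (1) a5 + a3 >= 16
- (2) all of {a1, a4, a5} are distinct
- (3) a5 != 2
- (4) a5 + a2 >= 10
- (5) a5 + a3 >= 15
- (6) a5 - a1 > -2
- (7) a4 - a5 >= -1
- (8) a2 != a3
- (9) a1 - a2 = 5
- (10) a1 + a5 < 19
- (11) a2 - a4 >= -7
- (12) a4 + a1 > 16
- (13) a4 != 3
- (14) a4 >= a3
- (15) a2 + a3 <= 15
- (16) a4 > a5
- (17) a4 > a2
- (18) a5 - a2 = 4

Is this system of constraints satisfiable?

Take a1 = 9, a2 = 4, a3 = 9, a4 = 10, a5 = 8. Then constraint 1: a5 + a3 = 17; constraint 4: a5 + a2 = 12; constraint 5: a5 + a3 = 17, and every other listed constraint is also met.

Satisfiable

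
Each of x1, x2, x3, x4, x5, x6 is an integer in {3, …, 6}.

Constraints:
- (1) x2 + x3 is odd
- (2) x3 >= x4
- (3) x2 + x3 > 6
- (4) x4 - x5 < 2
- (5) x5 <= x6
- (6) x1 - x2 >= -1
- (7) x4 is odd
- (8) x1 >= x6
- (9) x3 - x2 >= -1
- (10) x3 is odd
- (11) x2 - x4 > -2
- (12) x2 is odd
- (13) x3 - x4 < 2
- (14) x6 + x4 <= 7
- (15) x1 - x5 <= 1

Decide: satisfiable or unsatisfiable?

Unsatisfiable

Constraint 12 makes x2 odd and constraint 10 makes x3 odd, so x2 + x3 must be even. Constraint 1 says x2 + x3 is odd — contradiction.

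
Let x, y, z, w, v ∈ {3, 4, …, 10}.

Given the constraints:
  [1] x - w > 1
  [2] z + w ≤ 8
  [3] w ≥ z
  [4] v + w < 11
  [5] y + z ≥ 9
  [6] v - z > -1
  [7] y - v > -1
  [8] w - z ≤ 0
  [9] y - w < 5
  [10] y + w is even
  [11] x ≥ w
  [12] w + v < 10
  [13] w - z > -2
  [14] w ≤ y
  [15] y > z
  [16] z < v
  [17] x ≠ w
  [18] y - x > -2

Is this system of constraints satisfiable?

Setting (x, y, z, w, v) = (7, 6, 4, 4, 5) satisfies everything: constraint 1: x - w = 3; constraint 2: z + w = 8, and the others follow.

Satisfiable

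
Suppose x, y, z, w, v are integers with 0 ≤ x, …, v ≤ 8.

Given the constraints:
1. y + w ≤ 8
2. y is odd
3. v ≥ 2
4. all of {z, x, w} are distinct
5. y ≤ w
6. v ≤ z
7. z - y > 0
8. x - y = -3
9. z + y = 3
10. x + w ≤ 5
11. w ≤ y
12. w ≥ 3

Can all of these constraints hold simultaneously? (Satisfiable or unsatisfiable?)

From constraints 3 and 6: z ≥ v ≥ 2. From constraints 11 and 12: y ≥ w ≥ 3. Hence z + y ≥ 5. But constraint 9 requires z + y = 3, and 3 < 5. Contradiction.

Unsatisfiable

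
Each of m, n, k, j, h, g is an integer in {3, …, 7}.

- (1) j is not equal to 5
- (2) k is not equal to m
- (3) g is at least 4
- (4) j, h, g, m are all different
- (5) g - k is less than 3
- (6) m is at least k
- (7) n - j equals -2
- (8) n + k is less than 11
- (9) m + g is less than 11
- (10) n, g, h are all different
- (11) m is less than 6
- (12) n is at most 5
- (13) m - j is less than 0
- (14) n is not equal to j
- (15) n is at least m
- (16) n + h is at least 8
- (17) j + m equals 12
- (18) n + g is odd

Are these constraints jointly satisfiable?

Satisfiable

Take m = 5, n = 5, k = 3, j = 7, h = 6, g = 4. Then constraint 5: g - k = 1; constraint 7: n - j = -2; constraint 8: n + k = 8, and every other listed constraint is also met.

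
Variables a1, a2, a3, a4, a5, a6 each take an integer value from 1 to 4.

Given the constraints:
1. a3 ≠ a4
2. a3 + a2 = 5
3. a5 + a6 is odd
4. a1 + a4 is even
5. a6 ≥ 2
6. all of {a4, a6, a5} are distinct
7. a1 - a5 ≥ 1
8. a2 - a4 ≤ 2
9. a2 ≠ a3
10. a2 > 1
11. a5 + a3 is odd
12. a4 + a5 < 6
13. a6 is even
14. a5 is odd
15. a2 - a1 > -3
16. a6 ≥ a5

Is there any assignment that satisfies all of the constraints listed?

The assignment a1 = 3, a2 = 3, a3 = 2, a4 = 3, a5 = 1, a6 = 2 works:
  constraint 2 holds since a3 + a2 = 5.
  constraint 7 holds since a1 - a5 = 2.
  constraint 8 holds since a2 - a4 = 0.
The rest check out directly.

Satisfiable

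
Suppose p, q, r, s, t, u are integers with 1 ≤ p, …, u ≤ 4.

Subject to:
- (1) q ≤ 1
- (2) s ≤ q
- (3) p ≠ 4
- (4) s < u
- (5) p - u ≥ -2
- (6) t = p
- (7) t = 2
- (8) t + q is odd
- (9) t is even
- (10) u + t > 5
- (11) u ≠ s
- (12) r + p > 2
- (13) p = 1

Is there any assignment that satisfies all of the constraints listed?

Constraint 7 fixes t = 2 and constraint 13 fixes p = 1, but constraint 6 requires t = p. Since 2 ≠ 1, contradiction.

Unsatisfiable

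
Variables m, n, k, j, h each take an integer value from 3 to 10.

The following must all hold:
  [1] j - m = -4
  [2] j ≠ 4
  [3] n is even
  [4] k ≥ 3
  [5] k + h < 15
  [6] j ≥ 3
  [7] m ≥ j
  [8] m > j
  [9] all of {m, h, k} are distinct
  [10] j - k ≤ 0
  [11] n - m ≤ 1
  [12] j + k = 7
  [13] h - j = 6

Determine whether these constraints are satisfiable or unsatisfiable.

Satisfiable

The assignment m = 7, n = 6, k = 4, j = 3, h = 9 works:
  constraint 1 holds since j - m = -4.
  constraint 5 holds since k + h = 13.
The rest check out directly.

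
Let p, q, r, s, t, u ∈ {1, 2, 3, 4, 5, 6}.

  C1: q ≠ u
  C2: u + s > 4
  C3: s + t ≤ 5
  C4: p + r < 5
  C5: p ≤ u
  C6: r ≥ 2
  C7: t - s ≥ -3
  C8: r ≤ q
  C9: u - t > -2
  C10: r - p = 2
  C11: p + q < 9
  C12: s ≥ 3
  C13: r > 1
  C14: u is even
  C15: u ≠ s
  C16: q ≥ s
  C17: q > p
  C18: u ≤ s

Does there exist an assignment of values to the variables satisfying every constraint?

Take p = 1, q = 5, r = 3, s = 4, t = 1, u = 2. Then constraint 2: u + s = 6; constraint 3: s + t = 5, and every other listed constraint is also met.

Satisfiable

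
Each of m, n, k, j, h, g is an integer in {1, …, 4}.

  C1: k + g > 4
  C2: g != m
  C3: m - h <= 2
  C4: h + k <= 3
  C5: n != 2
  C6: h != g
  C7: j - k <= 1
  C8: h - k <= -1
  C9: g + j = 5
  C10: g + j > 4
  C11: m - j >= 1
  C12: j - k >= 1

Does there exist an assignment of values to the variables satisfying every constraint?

Constraints 3, 8, 11, and 12 give m − j ≥ 1, j − k ≥ 1, k − h ≥ 1, h − m ≥ -2.
Adding all 4 inequalities: the left sides telescope to 0, and the right sides sum to 1 + 1 + 1 + (-2) = 1. So 0 ≥ 1, which is false.

Unsatisfiable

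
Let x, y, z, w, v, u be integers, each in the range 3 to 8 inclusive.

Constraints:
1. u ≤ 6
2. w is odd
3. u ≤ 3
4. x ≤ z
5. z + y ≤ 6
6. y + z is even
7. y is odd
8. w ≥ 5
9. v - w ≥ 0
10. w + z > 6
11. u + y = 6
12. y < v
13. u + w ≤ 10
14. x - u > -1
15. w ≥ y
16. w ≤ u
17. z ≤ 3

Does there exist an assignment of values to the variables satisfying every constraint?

From constraint 8: w ≥ 5. From constraints 3 and 16: w ≤ u and u ≤ 3, so w ≤ 3. But 3 < 5, so no value of w works.

Unsatisfiable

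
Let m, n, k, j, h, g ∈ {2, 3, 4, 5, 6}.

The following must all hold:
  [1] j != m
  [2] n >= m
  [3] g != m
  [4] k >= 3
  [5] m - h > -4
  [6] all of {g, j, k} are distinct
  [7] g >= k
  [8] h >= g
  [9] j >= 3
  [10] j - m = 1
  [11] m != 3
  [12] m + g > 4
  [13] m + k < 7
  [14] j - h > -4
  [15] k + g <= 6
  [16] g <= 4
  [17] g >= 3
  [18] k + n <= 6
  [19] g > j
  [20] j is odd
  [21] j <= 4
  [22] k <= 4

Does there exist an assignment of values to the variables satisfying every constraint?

Unsatisfiable

Constraints 4, 9, 16, 17, 21, and 22 confine each of g, j, k to the 2 values {3, 4}.
Constraint 6 requires all 3 of them to be distinct, but only 2 values are available — impossible by the pigeonhole principle.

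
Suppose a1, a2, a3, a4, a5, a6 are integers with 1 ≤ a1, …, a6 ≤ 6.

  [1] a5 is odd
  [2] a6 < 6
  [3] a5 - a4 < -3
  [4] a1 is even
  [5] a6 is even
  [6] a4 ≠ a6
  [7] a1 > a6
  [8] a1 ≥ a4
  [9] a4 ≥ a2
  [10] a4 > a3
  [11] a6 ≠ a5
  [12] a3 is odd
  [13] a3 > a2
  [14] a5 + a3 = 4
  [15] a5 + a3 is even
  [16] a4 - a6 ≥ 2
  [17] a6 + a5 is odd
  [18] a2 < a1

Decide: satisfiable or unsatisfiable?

Try a1 = 6, a2 = 2, a3 = 3, a4 = 6, a5 = 1, a6 = 2.
Check constraint 3: a5 - a4 = -5; constraint 14: a5 + a3 = 4. The remaining constraints are straightforward to verify.

Satisfiable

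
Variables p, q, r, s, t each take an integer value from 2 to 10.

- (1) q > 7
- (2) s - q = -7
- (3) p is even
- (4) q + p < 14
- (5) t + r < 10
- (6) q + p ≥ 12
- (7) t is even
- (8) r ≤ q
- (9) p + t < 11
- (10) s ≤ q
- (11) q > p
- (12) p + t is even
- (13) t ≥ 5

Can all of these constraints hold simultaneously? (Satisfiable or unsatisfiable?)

Try p = 2, q = 10, r = 2, s = 3, t = 6.
Check constraint 2: s - q = -7; constraint 4: q + p = 12. The remaining constraints are straightforward to verify.

Satisfiable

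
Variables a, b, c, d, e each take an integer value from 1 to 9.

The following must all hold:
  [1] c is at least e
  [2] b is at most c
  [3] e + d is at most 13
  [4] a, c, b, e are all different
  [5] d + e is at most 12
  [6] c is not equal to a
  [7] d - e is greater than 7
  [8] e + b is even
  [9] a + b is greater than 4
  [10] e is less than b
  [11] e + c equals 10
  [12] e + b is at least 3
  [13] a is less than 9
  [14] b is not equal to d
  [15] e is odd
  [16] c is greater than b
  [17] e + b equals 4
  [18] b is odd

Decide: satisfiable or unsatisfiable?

Take a = 4, b = 3, c = 9, d = 9, e = 1. Then constraint 3: e + d = 10; constraint 5: d + e = 10, and every other listed constraint is also met.

Satisfiable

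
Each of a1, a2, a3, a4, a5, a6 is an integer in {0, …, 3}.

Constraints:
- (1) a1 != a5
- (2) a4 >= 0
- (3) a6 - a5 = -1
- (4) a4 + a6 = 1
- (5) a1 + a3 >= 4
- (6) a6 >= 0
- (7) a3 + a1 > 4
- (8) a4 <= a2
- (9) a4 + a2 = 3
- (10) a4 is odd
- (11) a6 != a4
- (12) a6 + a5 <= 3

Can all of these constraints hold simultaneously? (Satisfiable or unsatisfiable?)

The assignment a1 = 3, a2 = 2, a3 = 3, a4 = 1, a5 = 1, a6 = 0 works:
  constraint 3 holds since a6 - a5 = -1.
  constraint 4 holds since a4 + a6 = 1.
The rest check out directly.

Satisfiable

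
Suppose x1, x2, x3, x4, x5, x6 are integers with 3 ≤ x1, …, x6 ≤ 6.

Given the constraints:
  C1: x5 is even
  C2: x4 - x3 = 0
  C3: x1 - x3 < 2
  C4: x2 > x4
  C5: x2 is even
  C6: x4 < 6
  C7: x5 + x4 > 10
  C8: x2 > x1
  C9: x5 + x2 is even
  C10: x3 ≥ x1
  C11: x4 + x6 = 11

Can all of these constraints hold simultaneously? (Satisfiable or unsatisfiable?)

Setting (x1, x2, x3, x4, x5, x6) = (5, 6, 5, 5, 6, 6) satisfies everything: constraint 2: x4 - x3 = 0; constraint 3: x1 - x3 = 0, and the others follow.

Satisfiable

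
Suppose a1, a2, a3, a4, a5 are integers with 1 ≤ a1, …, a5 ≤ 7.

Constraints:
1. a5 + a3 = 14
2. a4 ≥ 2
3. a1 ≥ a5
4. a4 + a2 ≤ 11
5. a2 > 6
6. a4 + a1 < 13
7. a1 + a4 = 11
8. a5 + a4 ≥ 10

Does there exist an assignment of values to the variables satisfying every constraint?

Satisfiable

The assignment a1 = 7, a2 = 7, a3 = 7, a4 = 4, a5 = 7 works:
  constraint 1 holds since a5 + a3 = 14.
  constraint 4 holds since a4 + a2 = 11.
  constraint 6 holds since a4 + a1 = 11.
The rest check out directly.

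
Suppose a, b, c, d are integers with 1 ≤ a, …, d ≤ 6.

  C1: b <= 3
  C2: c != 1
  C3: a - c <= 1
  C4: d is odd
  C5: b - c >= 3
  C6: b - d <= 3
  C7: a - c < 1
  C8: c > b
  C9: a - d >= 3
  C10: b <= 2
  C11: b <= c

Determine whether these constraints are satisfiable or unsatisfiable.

Constraints 3, 5, 6, and 9 give c − a ≥ -1, a − d ≥ 3, d − b ≥ -3, b − c ≥ 3.
Adding all 4 inequalities: the left sides telescope to 0, and the right sides sum to (-1) + 3 + (-3) + 3 = 2. So 0 ≥ 2, which is false.

Unsatisfiable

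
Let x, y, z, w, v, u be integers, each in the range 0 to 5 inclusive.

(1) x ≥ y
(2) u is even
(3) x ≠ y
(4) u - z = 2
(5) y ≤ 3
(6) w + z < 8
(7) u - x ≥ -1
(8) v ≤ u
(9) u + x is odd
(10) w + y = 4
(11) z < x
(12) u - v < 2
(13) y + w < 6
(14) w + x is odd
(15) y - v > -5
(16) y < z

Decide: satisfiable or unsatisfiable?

Take x = 3, y = 0, z = 2, w = 4, v = 4, u = 4. Then constraint 4: u - z = 2; constraint 6: w + z = 6, and every other listed constraint is also met.

Satisfiable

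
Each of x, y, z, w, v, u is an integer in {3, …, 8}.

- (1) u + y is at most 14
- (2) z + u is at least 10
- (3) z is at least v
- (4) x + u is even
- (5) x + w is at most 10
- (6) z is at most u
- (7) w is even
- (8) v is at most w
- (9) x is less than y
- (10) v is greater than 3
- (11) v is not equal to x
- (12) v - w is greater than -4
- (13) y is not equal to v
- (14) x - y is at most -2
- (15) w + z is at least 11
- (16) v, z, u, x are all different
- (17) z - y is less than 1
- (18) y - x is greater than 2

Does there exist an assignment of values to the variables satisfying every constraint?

Take x = 3, y = 7, z = 6, w = 6, v = 5, u = 7. Then constraint 1: u + y = 14; constraint 2: z + u = 13; constraint 5: x + w = 9, and every other listed constraint is also met.

Satisfiable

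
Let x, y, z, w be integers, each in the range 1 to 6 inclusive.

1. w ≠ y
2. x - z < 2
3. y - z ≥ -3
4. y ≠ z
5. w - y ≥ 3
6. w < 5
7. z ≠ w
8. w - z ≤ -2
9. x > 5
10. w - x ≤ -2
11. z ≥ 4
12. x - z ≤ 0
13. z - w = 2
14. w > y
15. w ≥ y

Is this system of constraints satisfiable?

Constraints 3, 5, 10, and 12 give y − z ≥ -3, z − x ≥ 0, x − w ≥ 2, w − y ≥ 3.
Adding all 4 inequalities: the left sides telescope to 0, and the right sides sum to (-3) + 0 + 2 + 3 = 2. So 0 ≥ 2, which is false.

Unsatisfiable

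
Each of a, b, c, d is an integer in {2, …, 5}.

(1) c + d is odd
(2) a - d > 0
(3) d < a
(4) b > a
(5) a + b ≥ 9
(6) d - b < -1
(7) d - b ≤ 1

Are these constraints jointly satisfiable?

Take a = 4, b = 5, c = 4, d = 3. Then constraint 2: a - d = 1; constraint 5: a + b = 9, and every other listed constraint is also met.

Satisfiable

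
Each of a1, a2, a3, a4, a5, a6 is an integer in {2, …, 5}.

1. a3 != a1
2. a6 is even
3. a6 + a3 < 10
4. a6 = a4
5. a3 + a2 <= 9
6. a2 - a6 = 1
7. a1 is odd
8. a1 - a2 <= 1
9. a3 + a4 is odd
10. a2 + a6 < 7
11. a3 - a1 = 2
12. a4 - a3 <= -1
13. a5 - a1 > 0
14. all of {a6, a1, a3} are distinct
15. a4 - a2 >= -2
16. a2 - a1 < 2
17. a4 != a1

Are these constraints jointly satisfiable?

Satisfiable

The assignment a1 = 3, a2 = 3, a3 = 5, a4 = 2, a5 = 4, a6 = 2 works:
  constraint 3 holds since a6 + a3 = 7.
  constraint 5 holds since a3 + a2 = 8.
The rest check out directly.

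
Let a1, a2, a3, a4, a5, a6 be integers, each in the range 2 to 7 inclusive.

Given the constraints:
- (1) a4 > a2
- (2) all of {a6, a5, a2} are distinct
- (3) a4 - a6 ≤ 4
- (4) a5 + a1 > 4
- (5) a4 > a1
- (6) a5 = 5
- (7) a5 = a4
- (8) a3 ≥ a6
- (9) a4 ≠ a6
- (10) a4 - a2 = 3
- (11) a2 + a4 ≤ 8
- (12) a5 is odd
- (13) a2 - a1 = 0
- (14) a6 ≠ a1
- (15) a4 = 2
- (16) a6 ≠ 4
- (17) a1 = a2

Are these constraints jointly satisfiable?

Constraint 6 fixes a5 = 5 and constraint 15 fixes a4 = 2, but constraint 7 requires a5 = a4. Since 5 ≠ 2, contradiction.

Unsatisfiable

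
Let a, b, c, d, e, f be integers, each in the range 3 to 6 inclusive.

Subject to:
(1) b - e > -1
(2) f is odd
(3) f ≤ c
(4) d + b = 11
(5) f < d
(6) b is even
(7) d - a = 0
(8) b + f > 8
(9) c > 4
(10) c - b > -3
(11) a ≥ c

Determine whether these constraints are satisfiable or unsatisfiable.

Try a = 5, b = 6, c = 5, d = 5, e = 4, f = 3.
Check constraint 1: b - e = 2; constraint 4: d + b = 11. The remaining constraints are straightforward to verify.

Satisfiable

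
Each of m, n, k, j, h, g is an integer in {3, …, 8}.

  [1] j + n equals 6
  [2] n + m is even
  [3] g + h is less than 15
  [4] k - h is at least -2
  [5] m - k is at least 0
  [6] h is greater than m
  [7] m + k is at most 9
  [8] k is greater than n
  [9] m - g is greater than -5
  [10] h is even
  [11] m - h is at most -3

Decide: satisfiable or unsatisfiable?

Constraints 4, 5, and 11 give h − m ≥ 3, m − k ≥ 0, k − h ≥ -2.
Adding all 3 inequalities: the left sides telescope to 0, and the right sides sum to 3 + 0 + (-2) = 1. So 0 ≥ 1, which is false.

Unsatisfiable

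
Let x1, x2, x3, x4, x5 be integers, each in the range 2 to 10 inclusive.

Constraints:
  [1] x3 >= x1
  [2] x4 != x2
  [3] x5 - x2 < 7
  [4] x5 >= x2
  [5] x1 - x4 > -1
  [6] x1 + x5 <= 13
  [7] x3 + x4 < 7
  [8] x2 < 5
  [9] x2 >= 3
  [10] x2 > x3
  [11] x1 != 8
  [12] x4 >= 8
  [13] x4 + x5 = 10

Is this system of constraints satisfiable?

From constraint 12: x4 ≥ 8. From constraints 4 and 9: x5 ≥ x2 ≥ 3. Hence x4 + x5 ≥ 11. But constraint 13 requires x4 + x5 = 10, and 10 < 11. Contradiction.

Unsatisfiable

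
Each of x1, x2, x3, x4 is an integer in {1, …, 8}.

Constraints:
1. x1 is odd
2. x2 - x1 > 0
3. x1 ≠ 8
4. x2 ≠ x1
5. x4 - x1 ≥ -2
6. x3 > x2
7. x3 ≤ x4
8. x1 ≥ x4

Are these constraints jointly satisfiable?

Unsatisfiable

Constraints 2, 6, 7, and 8 give x2 < x3, x3 ≤ x4, x4 ≤ x1, x1 < x2. Chaining: x2 < x3 ≤ x4 ≤ x1 < x2, which forces x2 < x2 — impossible.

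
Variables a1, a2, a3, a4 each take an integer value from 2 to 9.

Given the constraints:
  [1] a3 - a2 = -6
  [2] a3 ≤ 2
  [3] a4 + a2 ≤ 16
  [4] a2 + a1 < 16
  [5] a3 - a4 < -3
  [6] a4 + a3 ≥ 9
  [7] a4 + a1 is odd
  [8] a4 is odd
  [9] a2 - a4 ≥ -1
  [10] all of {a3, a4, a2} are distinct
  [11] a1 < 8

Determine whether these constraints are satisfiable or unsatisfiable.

Satisfiable

Setting (a1, a2, a3, a4) = (6, 8, 2, 7) satisfies everything: constraint 1: a3 - a2 = -6; constraint 3: a4 + a2 = 15; constraint 4: a2 + a1 = 14, and the others follow.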